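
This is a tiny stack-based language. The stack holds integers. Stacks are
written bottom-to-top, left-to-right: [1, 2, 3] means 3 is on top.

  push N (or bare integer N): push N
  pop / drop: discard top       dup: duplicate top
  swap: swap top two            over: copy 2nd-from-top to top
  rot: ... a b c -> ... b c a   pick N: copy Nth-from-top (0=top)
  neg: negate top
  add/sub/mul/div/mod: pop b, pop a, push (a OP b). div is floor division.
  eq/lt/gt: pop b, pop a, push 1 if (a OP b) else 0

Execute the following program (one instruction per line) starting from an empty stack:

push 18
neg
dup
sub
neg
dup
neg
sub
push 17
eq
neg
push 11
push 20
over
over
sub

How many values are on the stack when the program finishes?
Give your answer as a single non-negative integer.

After 'push 18': stack = [18] (depth 1)
After 'neg': stack = [-18] (depth 1)
After 'dup': stack = [-18, -18] (depth 2)
After 'sub': stack = [0] (depth 1)
After 'neg': stack = [0] (depth 1)
After 'dup': stack = [0, 0] (depth 2)
After 'neg': stack = [0, 0] (depth 2)
After 'sub': stack = [0] (depth 1)
After 'push 17': stack = [0, 17] (depth 2)
After 'eq': stack = [0] (depth 1)
After 'neg': stack = [0] (depth 1)
After 'push 11': stack = [0, 11] (depth 2)
After 'push 20': stack = [0, 11, 20] (depth 3)
After 'over': stack = [0, 11, 20, 11] (depth 4)
After 'over': stack = [0, 11, 20, 11, 20] (depth 5)
After 'sub': stack = [0, 11, 20, -9] (depth 4)

Answer: 4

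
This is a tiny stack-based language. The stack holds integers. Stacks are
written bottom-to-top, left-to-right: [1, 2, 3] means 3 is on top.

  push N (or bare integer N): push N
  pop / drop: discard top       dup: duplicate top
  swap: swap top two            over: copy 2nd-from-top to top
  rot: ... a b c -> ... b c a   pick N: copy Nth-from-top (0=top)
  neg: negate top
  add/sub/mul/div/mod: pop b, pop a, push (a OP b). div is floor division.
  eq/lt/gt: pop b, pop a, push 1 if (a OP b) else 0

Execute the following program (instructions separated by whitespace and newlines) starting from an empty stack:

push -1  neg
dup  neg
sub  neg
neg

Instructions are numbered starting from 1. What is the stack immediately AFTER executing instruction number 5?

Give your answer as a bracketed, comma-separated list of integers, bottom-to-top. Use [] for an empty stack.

Step 1 ('push -1'): [-1]
Step 2 ('neg'): [1]
Step 3 ('dup'): [1, 1]
Step 4 ('neg'): [1, -1]
Step 5 ('sub'): [2]

Answer: [2]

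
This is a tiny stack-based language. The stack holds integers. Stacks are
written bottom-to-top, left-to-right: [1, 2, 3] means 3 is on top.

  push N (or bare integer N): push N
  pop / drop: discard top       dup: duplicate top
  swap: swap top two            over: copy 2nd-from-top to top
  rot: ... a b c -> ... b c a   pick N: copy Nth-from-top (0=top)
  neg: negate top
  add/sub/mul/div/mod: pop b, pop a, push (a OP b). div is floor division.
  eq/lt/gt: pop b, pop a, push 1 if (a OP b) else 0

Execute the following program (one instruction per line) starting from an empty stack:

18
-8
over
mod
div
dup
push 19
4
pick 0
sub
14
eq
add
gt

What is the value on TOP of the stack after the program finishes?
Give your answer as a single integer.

Answer: 0

Derivation:
After 'push 18': [18]
After 'push -8': [18, -8]
After 'over': [18, -8, 18]
After 'mod': [18, 10]
After 'div': [1]
After 'dup': [1, 1]
After 'push 19': [1, 1, 19]
After 'push 4': [1, 1, 19, 4]
After 'pick 0': [1, 1, 19, 4, 4]
After 'sub': [1, 1, 19, 0]
After 'push 14': [1, 1, 19, 0, 14]
After 'eq': [1, 1, 19, 0]
After 'add': [1, 1, 19]
After 'gt': [1, 0]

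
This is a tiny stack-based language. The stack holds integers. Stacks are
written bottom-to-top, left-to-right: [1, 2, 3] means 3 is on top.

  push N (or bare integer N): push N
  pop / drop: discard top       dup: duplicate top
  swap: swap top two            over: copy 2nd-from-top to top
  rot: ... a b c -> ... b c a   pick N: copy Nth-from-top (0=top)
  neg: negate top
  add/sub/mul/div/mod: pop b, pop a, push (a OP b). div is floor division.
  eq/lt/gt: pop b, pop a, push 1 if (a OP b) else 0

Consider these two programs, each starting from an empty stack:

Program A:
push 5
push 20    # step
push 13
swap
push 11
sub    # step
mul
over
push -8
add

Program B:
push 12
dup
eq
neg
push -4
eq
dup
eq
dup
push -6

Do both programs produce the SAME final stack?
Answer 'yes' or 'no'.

Program A trace:
  After 'push 5': [5]
  After 'push 20': [5, 20]
  After 'push 13': [5, 20, 13]
  After 'swap': [5, 13, 20]
  After 'push 11': [5, 13, 20, 11]
  After 'sub': [5, 13, 9]
  After 'mul': [5, 117]
  After 'over': [5, 117, 5]
  After 'push -8': [5, 117, 5, -8]
  After 'add': [5, 117, -3]
Program A final stack: [5, 117, -3]

Program B trace:
  After 'push 12': [12]
  After 'dup': [12, 12]
  After 'eq': [1]
  After 'neg': [-1]
  After 'push -4': [-1, -4]
  After 'eq': [0]
  After 'dup': [0, 0]
  After 'eq': [1]
  After 'dup': [1, 1]
  After 'push -6': [1, 1, -6]
Program B final stack: [1, 1, -6]
Same: no

Answer: no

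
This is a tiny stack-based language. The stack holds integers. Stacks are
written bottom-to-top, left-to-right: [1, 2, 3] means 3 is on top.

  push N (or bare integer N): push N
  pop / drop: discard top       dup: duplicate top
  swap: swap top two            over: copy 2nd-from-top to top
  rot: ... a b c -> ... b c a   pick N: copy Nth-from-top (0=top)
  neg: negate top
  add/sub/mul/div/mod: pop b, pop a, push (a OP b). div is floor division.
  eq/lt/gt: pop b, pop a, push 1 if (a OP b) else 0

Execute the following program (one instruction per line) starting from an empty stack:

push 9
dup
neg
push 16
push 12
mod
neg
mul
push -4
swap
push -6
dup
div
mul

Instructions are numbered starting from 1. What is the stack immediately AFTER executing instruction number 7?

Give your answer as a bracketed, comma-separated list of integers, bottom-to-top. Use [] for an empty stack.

Step 1 ('push 9'): [9]
Step 2 ('dup'): [9, 9]
Step 3 ('neg'): [9, -9]
Step 4 ('push 16'): [9, -9, 16]
Step 5 ('push 12'): [9, -9, 16, 12]
Step 6 ('mod'): [9, -9, 4]
Step 7 ('neg'): [9, -9, -4]

Answer: [9, -9, -4]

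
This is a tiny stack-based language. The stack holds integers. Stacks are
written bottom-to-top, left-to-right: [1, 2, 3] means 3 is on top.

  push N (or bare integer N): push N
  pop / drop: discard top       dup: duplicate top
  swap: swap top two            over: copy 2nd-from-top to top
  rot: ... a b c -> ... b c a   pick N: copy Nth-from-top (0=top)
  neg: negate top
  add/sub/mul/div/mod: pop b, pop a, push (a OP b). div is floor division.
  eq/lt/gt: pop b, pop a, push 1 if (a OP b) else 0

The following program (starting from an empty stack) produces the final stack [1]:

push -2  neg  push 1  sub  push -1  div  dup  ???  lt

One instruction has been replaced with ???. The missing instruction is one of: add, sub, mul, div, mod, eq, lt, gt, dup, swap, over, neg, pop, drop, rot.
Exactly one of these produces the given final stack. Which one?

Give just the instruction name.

Answer: neg

Derivation:
Stack before ???: [-1, -1]
Stack after ???:  [-1, 1]
The instruction that transforms [-1, -1] -> [-1, 1] is: neg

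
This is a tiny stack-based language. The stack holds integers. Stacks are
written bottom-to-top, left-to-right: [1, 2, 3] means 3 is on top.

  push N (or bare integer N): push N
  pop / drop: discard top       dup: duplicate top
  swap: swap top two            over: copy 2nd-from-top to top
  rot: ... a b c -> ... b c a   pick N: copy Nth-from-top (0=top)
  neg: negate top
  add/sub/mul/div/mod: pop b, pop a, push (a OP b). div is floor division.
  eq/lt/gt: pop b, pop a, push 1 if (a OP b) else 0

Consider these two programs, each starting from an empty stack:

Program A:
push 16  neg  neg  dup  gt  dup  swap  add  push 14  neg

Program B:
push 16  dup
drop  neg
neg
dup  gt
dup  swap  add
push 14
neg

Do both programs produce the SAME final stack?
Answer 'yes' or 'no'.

Answer: yes

Derivation:
Program A trace:
  After 'push 16': [16]
  After 'neg': [-16]
  After 'neg': [16]
  After 'dup': [16, 16]
  After 'gt': [0]
  After 'dup': [0, 0]
  After 'swap': [0, 0]
  After 'add': [0]
  After 'push 14': [0, 14]
  After 'neg': [0, -14]
Program A final stack: [0, -14]

Program B trace:
  After 'push 16': [16]
  After 'dup': [16, 16]
  After 'drop': [16]
  After 'neg': [-16]
  After 'neg': [16]
  After 'dup': [16, 16]
  After 'gt': [0]
  After 'dup': [0, 0]
  After 'swap': [0, 0]
  After 'add': [0]
  After 'push 14': [0, 14]
  After 'neg': [0, -14]
Program B final stack: [0, -14]
Same: yes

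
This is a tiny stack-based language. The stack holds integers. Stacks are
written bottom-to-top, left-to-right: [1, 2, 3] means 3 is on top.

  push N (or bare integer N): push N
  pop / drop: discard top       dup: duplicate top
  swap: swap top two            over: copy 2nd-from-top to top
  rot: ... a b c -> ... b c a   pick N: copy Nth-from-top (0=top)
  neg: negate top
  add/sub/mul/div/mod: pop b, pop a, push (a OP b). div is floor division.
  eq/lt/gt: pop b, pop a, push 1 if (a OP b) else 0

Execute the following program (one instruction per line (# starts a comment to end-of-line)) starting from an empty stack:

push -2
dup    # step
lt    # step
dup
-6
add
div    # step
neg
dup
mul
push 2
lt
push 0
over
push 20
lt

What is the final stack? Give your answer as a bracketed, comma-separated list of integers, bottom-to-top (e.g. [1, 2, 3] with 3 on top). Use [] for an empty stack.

After 'push -2': [-2]
After 'dup': [-2, -2]
After 'lt': [0]
After 'dup': [0, 0]
After 'push -6': [0, 0, -6]
After 'add': [0, -6]
After 'div': [0]
After 'neg': [0]
After 'dup': [0, 0]
After 'mul': [0]
After 'push 2': [0, 2]
After 'lt': [1]
After 'push 0': [1, 0]
After 'over': [1, 0, 1]
After 'push 20': [1, 0, 1, 20]
After 'lt': [1, 0, 1]

Answer: [1, 0, 1]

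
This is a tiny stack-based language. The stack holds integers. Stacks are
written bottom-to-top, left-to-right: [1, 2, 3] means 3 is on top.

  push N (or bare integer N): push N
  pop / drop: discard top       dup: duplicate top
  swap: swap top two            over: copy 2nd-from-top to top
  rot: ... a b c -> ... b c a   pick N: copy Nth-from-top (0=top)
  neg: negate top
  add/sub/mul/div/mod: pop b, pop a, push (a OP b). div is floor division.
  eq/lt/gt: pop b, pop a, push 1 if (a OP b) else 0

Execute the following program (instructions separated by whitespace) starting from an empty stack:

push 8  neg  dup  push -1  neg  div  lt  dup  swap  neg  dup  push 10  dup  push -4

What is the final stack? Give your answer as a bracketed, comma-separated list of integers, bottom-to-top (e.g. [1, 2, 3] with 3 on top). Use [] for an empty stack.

After 'push 8': [8]
After 'neg': [-8]
After 'dup': [-8, -8]
After 'push -1': [-8, -8, -1]
After 'neg': [-8, -8, 1]
After 'div': [-8, -8]
After 'lt': [0]
After 'dup': [0, 0]
After 'swap': [0, 0]
After 'neg': [0, 0]
After 'dup': [0, 0, 0]
After 'push 10': [0, 0, 0, 10]
After 'dup': [0, 0, 0, 10, 10]
After 'push -4': [0, 0, 0, 10, 10, -4]

Answer: [0, 0, 0, 10, 10, -4]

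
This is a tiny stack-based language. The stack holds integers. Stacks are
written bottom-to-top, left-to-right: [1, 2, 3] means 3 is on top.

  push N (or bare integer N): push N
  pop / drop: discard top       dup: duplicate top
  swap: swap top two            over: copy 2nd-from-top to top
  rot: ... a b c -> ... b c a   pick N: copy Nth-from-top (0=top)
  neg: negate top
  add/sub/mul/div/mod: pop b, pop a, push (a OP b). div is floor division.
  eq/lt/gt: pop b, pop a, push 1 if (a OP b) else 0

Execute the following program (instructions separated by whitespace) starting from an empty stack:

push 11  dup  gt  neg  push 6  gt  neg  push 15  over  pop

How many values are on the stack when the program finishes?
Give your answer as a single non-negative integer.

Answer: 2

Derivation:
After 'push 11': stack = [11] (depth 1)
After 'dup': stack = [11, 11] (depth 2)
After 'gt': stack = [0] (depth 1)
After 'neg': stack = [0] (depth 1)
After 'push 6': stack = [0, 6] (depth 2)
After 'gt': stack = [0] (depth 1)
After 'neg': stack = [0] (depth 1)
After 'push 15': stack = [0, 15] (depth 2)
After 'over': stack = [0, 15, 0] (depth 3)
After 'pop': stack = [0, 15] (depth 2)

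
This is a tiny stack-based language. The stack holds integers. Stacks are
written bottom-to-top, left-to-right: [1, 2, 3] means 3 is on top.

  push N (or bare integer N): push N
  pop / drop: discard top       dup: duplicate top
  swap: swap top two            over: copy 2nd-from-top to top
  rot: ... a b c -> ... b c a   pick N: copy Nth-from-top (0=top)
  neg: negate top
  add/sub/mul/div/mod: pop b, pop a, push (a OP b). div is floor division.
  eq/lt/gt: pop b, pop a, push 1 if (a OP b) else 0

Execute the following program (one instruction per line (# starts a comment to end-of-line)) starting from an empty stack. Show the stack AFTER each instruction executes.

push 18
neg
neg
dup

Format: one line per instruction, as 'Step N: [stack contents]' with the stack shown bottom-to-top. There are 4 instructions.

Step 1: [18]
Step 2: [-18]
Step 3: [18]
Step 4: [18, 18]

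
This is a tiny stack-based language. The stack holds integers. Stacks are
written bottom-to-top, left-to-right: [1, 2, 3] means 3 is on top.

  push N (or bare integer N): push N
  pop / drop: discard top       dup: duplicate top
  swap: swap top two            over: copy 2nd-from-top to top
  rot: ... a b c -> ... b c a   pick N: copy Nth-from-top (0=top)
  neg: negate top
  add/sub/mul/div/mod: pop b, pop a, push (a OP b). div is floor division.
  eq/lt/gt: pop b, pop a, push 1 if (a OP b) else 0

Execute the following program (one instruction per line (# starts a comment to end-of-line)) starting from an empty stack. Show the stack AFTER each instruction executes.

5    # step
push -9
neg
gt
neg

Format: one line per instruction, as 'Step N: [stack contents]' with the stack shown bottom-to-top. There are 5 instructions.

Step 1: [5]
Step 2: [5, -9]
Step 3: [5, 9]
Step 4: [0]
Step 5: [0]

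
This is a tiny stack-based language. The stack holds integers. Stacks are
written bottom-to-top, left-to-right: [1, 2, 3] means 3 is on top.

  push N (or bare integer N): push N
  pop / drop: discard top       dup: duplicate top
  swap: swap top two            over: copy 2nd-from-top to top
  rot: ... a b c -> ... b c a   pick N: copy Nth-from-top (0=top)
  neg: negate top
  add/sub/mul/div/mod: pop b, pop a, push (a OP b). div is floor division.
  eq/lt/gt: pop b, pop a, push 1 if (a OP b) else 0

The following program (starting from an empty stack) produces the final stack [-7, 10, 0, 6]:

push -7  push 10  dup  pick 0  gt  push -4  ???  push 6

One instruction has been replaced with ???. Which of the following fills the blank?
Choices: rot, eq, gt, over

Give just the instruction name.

Answer: eq

Derivation:
Stack before ???: [-7, 10, 0, -4]
Stack after ???:  [-7, 10, 0]
Checking each choice:
  rot: produces [-7, 0, -4, 10, 6]
  eq: MATCH
  gt: produces [-7, 10, 1, 6]
  over: produces [-7, 10, 0, -4, 0, 6]


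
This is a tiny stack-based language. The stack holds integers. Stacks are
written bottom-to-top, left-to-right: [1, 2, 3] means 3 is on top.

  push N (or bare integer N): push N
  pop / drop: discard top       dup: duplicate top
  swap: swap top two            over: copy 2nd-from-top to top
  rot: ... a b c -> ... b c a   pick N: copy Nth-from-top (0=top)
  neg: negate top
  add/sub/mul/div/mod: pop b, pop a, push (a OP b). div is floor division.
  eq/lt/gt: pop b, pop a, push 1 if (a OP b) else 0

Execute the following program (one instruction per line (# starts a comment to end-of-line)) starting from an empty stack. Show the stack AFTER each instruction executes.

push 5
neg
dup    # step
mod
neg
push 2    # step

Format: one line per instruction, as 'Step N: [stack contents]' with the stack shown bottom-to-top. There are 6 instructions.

Step 1: [5]
Step 2: [-5]
Step 3: [-5, -5]
Step 4: [0]
Step 5: [0]
Step 6: [0, 2]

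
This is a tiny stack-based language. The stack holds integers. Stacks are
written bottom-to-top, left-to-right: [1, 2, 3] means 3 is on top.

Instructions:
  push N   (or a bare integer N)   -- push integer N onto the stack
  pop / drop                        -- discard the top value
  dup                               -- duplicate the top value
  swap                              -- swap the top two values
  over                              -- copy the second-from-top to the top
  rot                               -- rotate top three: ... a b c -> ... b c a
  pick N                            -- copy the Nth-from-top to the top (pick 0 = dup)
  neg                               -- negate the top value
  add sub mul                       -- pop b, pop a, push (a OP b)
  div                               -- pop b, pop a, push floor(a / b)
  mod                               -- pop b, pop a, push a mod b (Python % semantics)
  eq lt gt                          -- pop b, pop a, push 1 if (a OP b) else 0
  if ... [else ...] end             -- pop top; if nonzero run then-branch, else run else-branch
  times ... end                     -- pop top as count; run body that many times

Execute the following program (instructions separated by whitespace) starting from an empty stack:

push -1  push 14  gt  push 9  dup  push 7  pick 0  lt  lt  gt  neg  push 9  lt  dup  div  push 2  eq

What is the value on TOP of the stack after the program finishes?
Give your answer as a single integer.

After 'push -1': [-1]
After 'push 14': [-1, 14]
After 'gt': [0]
After 'push 9': [0, 9]
After 'dup': [0, 9, 9]
After 'push 7': [0, 9, 9, 7]
After 'pick 0': [0, 9, 9, 7, 7]
After 'lt': [0, 9, 9, 0]
After 'lt': [0, 9, 0]
After 'gt': [0, 1]
After 'neg': [0, -1]
After 'push 9': [0, -1, 9]
After 'lt': [0, 1]
After 'dup': [0, 1, 1]
After 'div': [0, 1]
After 'push 2': [0, 1, 2]
After 'eq': [0, 0]

Answer: 0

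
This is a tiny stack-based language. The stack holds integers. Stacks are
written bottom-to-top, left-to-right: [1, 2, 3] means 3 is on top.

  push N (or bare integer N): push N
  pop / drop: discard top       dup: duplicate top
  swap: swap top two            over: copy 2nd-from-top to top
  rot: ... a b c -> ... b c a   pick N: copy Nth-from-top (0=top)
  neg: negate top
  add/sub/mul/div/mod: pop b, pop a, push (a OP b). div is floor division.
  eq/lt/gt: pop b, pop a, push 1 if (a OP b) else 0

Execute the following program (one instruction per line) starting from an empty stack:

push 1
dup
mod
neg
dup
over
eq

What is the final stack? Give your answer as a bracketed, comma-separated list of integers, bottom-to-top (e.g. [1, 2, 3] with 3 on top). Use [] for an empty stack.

Answer: [0, 1]

Derivation:
After 'push 1': [1]
After 'dup': [1, 1]
After 'mod': [0]
After 'neg': [0]
After 'dup': [0, 0]
After 'over': [0, 0, 0]
After 'eq': [0, 1]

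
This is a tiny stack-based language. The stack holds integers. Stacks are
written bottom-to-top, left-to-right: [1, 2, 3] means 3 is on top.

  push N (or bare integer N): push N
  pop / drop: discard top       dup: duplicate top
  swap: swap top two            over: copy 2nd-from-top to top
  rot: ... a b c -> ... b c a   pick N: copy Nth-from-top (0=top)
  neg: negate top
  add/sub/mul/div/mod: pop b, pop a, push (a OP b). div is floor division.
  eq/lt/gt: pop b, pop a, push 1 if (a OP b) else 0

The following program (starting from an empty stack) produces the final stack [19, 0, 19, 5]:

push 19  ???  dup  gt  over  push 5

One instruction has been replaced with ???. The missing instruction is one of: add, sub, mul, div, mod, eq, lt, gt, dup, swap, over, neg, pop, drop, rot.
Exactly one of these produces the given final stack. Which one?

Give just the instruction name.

Stack before ???: [19]
Stack after ???:  [19, 19]
The instruction that transforms [19] -> [19, 19] is: dup

Answer: dup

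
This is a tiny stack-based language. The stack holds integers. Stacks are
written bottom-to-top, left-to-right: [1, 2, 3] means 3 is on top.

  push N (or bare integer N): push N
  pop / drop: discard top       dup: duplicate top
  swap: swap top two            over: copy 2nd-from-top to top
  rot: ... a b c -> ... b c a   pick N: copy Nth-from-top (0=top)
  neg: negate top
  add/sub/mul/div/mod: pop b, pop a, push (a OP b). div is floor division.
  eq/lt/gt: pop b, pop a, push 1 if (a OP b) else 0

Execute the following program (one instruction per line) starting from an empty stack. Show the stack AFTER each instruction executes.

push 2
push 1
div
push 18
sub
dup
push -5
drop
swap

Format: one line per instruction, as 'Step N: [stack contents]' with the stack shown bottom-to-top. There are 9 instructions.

Step 1: [2]
Step 2: [2, 1]
Step 3: [2]
Step 4: [2, 18]
Step 5: [-16]
Step 6: [-16, -16]
Step 7: [-16, -16, -5]
Step 8: [-16, -16]
Step 9: [-16, -16]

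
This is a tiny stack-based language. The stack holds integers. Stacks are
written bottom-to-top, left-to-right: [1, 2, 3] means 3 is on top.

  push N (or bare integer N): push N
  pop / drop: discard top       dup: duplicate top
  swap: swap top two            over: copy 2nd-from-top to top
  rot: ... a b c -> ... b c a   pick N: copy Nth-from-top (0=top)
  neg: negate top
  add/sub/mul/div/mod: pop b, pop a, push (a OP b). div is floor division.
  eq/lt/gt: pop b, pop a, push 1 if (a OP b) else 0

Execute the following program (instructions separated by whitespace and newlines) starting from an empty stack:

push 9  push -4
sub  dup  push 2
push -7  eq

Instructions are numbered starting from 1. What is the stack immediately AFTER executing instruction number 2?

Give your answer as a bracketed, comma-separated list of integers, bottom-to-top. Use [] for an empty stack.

Answer: [9, -4]

Derivation:
Step 1 ('push 9'): [9]
Step 2 ('push -4'): [9, -4]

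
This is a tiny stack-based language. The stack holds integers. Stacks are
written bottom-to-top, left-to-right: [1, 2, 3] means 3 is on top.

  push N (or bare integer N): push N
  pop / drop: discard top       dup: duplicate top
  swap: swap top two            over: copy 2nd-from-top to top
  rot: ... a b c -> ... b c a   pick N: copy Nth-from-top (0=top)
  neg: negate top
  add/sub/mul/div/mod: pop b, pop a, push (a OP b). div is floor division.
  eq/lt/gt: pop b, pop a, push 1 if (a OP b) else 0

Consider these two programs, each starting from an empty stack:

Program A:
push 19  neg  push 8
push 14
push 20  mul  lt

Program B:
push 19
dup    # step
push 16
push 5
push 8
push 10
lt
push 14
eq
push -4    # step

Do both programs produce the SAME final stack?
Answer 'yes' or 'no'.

Program A trace:
  After 'push 19': [19]
  After 'neg': [-19]
  After 'push 8': [-19, 8]
  After 'push 14': [-19, 8, 14]
  After 'push 20': [-19, 8, 14, 20]
  After 'mul': [-19, 8, 280]
  After 'lt': [-19, 1]
Program A final stack: [-19, 1]

Program B trace:
  After 'push 19': [19]
  After 'dup': [19, 19]
  After 'push 16': [19, 19, 16]
  After 'push 5': [19, 19, 16, 5]
  After 'push 8': [19, 19, 16, 5, 8]
  After 'push 10': [19, 19, 16, 5, 8, 10]
  After 'lt': [19, 19, 16, 5, 1]
  After 'push 14': [19, 19, 16, 5, 1, 14]
  After 'eq': [19, 19, 16, 5, 0]
  After 'push -4': [19, 19, 16, 5, 0, -4]
Program B final stack: [19, 19, 16, 5, 0, -4]
Same: no

Answer: no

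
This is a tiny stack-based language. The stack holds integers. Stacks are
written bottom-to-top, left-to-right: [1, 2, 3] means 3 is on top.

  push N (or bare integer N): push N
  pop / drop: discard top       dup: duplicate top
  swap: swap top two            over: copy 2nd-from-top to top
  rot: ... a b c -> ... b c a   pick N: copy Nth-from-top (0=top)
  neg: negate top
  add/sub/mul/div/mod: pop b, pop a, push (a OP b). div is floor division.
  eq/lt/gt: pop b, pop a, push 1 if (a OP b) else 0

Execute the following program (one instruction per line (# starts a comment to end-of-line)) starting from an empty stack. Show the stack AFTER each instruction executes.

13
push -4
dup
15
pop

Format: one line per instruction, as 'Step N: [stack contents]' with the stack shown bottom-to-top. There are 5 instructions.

Step 1: [13]
Step 2: [13, -4]
Step 3: [13, -4, -4]
Step 4: [13, -4, -4, 15]
Step 5: [13, -4, -4]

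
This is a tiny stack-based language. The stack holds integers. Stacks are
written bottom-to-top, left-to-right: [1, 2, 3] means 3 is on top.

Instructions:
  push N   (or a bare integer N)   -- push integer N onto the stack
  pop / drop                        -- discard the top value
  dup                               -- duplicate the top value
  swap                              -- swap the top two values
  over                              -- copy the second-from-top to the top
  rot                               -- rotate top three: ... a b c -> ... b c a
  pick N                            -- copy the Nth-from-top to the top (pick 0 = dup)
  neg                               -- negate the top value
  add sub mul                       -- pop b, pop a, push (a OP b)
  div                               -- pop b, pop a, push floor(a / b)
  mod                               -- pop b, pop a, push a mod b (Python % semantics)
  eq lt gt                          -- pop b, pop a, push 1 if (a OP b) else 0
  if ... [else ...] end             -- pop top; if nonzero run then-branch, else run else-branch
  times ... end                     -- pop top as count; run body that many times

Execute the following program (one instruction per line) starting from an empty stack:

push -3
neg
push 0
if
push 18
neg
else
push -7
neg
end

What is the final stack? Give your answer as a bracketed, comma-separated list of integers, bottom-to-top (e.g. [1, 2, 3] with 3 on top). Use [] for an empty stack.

Answer: [3, 7]

Derivation:
After 'push -3': [-3]
After 'neg': [3]
After 'push 0': [3, 0]
After 'if': [3]
After 'push -7': [3, -7]
After 'neg': [3, 7]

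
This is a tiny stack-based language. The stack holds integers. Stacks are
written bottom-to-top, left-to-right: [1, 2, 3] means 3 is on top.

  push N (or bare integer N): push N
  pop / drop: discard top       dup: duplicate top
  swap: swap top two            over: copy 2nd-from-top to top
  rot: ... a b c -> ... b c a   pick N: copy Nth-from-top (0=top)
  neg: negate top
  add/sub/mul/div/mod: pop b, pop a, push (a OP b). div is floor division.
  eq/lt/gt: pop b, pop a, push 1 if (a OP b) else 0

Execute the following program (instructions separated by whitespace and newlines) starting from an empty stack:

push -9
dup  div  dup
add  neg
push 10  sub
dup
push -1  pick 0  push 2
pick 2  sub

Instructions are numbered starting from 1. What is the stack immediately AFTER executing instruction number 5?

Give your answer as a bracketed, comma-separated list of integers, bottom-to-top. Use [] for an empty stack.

Step 1 ('push -9'): [-9]
Step 2 ('dup'): [-9, -9]
Step 3 ('div'): [1]
Step 4 ('dup'): [1, 1]
Step 5 ('add'): [2]

Answer: [2]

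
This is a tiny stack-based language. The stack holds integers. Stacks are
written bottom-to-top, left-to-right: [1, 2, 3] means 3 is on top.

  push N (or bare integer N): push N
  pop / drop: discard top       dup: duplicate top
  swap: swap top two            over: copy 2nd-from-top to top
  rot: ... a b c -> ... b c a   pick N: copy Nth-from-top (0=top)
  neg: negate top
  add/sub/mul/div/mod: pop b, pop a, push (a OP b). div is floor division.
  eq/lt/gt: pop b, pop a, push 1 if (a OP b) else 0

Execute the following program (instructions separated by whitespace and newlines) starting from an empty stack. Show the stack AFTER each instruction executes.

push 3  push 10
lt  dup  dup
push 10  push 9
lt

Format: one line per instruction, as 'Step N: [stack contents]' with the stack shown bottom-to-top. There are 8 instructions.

Step 1: [3]
Step 2: [3, 10]
Step 3: [1]
Step 4: [1, 1]
Step 5: [1, 1, 1]
Step 6: [1, 1, 1, 10]
Step 7: [1, 1, 1, 10, 9]
Step 8: [1, 1, 1, 0]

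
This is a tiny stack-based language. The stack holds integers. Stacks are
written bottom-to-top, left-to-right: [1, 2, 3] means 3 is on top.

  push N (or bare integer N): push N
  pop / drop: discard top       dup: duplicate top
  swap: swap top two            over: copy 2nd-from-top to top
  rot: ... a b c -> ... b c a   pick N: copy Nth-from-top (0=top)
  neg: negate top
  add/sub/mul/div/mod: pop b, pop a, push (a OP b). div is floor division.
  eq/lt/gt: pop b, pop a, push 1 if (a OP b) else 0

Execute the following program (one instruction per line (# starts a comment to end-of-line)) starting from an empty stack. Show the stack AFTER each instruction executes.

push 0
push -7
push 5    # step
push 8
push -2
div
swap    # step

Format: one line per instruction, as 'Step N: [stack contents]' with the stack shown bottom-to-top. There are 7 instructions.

Step 1: [0]
Step 2: [0, -7]
Step 3: [0, -7, 5]
Step 4: [0, -7, 5, 8]
Step 5: [0, -7, 5, 8, -2]
Step 6: [0, -7, 5, -4]
Step 7: [0, -7, -4, 5]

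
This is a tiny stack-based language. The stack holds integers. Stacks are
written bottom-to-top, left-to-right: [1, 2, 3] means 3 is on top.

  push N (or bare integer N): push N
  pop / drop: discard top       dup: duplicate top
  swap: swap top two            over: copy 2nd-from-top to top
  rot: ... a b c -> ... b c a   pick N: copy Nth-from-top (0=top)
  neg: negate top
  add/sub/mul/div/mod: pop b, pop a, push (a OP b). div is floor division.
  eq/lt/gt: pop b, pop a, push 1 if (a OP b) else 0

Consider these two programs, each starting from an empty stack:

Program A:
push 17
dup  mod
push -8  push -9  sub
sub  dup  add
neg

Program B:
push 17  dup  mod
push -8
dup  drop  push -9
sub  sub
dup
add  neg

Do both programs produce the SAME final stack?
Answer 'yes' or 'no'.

Program A trace:
  After 'push 17': [17]
  After 'dup': [17, 17]
  After 'mod': [0]
  After 'push -8': [0, -8]
  After 'push -9': [0, -8, -9]
  After 'sub': [0, 1]
  After 'sub': [-1]
  After 'dup': [-1, -1]
  After 'add': [-2]
  After 'neg': [2]
Program A final stack: [2]

Program B trace:
  After 'push 17': [17]
  After 'dup': [17, 17]
  After 'mod': [0]
  After 'push -8': [0, -8]
  After 'dup': [0, -8, -8]
  After 'drop': [0, -8]
  After 'push -9': [0, -8, -9]
  After 'sub': [0, 1]
  After 'sub': [-1]
  After 'dup': [-1, -1]
  After 'add': [-2]
  After 'neg': [2]
Program B final stack: [2]
Same: yes

Answer: yes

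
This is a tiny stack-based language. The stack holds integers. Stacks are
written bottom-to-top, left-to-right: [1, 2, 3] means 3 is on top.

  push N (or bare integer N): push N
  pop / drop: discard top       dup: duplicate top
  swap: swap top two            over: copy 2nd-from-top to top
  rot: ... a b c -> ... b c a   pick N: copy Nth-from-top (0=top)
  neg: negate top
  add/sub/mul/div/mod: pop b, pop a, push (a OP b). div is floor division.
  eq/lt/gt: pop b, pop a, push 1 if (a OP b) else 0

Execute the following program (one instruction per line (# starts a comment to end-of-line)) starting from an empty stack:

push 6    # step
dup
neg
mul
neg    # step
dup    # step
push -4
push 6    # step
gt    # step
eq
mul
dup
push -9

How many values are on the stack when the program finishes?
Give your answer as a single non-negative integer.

Answer: 3

Derivation:
After 'push 6': stack = [6] (depth 1)
After 'dup': stack = [6, 6] (depth 2)
After 'neg': stack = [6, -6] (depth 2)
After 'mul': stack = [-36] (depth 1)
After 'neg': stack = [36] (depth 1)
After 'dup': stack = [36, 36] (depth 2)
After 'push -4': stack = [36, 36, -4] (depth 3)
After 'push 6': stack = [36, 36, -4, 6] (depth 4)
After 'gt': stack = [36, 36, 0] (depth 3)
After 'eq': stack = [36, 0] (depth 2)
After 'mul': stack = [0] (depth 1)
After 'dup': stack = [0, 0] (depth 2)
After 'push -9': stack = [0, 0, -9] (depth 3)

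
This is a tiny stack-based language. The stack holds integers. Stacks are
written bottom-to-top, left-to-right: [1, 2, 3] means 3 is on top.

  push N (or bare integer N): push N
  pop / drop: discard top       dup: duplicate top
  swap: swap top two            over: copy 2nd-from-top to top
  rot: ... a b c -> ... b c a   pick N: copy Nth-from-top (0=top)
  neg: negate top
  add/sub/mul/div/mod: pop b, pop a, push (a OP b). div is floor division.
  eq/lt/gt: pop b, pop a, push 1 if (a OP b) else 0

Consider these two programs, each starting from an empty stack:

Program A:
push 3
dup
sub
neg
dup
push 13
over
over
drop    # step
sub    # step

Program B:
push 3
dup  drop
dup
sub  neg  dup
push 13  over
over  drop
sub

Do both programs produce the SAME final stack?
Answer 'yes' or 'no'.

Program A trace:
  After 'push 3': [3]
  After 'dup': [3, 3]
  After 'sub': [0]
  After 'neg': [0]
  After 'dup': [0, 0]
  After 'push 13': [0, 0, 13]
  After 'over': [0, 0, 13, 0]
  After 'over': [0, 0, 13, 0, 13]
  After 'drop': [0, 0, 13, 0]
  After 'sub': [0, 0, 13]
Program A final stack: [0, 0, 13]

Program B trace:
  After 'push 3': [3]
  After 'dup': [3, 3]
  After 'drop': [3]
  After 'dup': [3, 3]
  After 'sub': [0]
  After 'neg': [0]
  After 'dup': [0, 0]
  After 'push 13': [0, 0, 13]
  After 'over': [0, 0, 13, 0]
  After 'over': [0, 0, 13, 0, 13]
  After 'drop': [0, 0, 13, 0]
  After 'sub': [0, 0, 13]
Program B final stack: [0, 0, 13]
Same: yes

Answer: yes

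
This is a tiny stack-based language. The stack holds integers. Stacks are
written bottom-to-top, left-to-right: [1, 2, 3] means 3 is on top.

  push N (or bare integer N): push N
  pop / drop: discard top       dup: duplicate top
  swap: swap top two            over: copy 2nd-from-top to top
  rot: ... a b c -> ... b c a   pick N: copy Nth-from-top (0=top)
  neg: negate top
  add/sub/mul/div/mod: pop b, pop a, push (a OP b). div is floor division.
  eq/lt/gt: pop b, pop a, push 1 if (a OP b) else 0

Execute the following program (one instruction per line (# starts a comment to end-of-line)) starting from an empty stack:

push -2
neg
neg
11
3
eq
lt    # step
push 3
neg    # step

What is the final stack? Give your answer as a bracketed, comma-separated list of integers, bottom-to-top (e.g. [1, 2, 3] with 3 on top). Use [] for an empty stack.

Answer: [1, -3]

Derivation:
After 'push -2': [-2]
After 'neg': [2]
After 'neg': [-2]
After 'push 11': [-2, 11]
After 'push 3': [-2, 11, 3]
After 'eq': [-2, 0]
After 'lt': [1]
After 'push 3': [1, 3]
After 'neg': [1, -3]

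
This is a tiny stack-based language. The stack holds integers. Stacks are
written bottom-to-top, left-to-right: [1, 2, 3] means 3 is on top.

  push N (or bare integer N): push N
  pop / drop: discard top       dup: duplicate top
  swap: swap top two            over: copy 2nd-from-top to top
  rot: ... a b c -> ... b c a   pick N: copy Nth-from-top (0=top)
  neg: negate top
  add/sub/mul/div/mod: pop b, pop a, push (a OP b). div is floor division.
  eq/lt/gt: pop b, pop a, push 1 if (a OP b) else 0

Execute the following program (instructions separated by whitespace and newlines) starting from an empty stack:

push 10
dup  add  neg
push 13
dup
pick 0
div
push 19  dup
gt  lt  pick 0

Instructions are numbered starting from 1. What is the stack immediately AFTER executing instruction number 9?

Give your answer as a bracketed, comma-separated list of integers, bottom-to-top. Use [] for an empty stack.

Step 1 ('push 10'): [10]
Step 2 ('dup'): [10, 10]
Step 3 ('add'): [20]
Step 4 ('neg'): [-20]
Step 5 ('push 13'): [-20, 13]
Step 6 ('dup'): [-20, 13, 13]
Step 7 ('pick 0'): [-20, 13, 13, 13]
Step 8 ('div'): [-20, 13, 1]
Step 9 ('push 19'): [-20, 13, 1, 19]

Answer: [-20, 13, 1, 19]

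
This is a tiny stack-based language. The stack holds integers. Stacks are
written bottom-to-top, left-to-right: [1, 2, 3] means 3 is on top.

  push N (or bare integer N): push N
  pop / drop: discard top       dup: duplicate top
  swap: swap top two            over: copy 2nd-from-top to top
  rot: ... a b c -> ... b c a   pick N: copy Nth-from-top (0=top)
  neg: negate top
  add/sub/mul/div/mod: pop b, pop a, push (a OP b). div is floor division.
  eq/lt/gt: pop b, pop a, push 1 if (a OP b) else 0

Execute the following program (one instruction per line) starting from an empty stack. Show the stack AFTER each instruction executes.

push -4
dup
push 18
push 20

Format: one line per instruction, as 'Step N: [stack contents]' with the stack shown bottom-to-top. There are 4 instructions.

Step 1: [-4]
Step 2: [-4, -4]
Step 3: [-4, -4, 18]
Step 4: [-4, -4, 18, 20]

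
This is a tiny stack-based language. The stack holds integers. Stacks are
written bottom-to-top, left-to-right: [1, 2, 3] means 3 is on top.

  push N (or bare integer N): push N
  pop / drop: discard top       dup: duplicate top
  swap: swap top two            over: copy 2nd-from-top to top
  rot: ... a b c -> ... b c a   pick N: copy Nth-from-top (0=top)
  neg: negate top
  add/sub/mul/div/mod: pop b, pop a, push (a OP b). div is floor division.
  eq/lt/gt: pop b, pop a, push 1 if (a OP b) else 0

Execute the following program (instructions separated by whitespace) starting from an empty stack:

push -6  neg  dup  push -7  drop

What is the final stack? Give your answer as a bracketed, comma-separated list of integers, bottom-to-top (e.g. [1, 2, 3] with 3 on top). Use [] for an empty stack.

After 'push -6': [-6]
After 'neg': [6]
After 'dup': [6, 6]
After 'push -7': [6, 6, -7]
After 'drop': [6, 6]

Answer: [6, 6]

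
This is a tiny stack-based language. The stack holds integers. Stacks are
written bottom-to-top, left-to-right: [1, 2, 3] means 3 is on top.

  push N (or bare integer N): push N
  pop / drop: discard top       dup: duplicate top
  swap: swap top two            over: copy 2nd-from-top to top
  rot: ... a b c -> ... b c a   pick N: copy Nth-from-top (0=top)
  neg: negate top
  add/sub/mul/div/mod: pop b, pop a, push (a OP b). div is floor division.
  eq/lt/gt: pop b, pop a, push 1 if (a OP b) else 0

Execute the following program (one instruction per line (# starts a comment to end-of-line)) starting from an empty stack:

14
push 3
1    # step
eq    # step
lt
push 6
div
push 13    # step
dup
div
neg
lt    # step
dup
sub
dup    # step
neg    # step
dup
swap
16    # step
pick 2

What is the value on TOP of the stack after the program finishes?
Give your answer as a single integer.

After 'push 14': [14]
After 'push 3': [14, 3]
After 'push 1': [14, 3, 1]
After 'eq': [14, 0]
After 'lt': [0]
After 'push 6': [0, 6]
After 'div': [0]
After 'push 13': [0, 13]
After 'dup': [0, 13, 13]
After 'div': [0, 1]
After 'neg': [0, -1]
After 'lt': [0]
After 'dup': [0, 0]
After 'sub': [0]
After 'dup': [0, 0]
After 'neg': [0, 0]
After 'dup': [0, 0, 0]
After 'swap': [0, 0, 0]
After 'push 16': [0, 0, 0, 16]
After 'pick 2': [0, 0, 0, 16, 0]

Answer: 0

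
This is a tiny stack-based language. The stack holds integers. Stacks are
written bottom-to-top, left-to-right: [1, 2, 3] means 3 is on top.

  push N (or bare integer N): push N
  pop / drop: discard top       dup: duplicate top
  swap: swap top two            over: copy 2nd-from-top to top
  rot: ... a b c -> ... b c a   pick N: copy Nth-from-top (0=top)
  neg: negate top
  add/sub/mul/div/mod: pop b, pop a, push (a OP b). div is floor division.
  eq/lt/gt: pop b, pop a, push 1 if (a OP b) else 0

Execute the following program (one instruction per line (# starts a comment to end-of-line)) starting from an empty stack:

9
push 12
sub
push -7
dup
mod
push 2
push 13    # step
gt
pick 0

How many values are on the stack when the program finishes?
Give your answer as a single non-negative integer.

Answer: 4

Derivation:
After 'push 9': stack = [9] (depth 1)
After 'push 12': stack = [9, 12] (depth 2)
After 'sub': stack = [-3] (depth 1)
After 'push -7': stack = [-3, -7] (depth 2)
After 'dup': stack = [-3, -7, -7] (depth 3)
After 'mod': stack = [-3, 0] (depth 2)
After 'push 2': stack = [-3, 0, 2] (depth 3)
After 'push 13': stack = [-3, 0, 2, 13] (depth 4)
After 'gt': stack = [-3, 0, 0] (depth 3)
After 'pick 0': stack = [-3, 0, 0, 0] (depth 4)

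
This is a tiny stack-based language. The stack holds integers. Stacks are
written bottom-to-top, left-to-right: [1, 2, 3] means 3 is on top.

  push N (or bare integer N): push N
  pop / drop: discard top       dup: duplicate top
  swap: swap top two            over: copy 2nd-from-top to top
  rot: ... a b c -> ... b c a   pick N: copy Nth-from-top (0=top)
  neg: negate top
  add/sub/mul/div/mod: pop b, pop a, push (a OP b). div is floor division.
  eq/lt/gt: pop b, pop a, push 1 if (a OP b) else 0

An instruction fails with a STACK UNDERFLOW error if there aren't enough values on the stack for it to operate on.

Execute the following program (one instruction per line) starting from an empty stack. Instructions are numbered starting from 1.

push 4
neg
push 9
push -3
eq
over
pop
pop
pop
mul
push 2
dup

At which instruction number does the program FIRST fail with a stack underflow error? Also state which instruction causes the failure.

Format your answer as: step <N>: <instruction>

Step 1 ('push 4'): stack = [4], depth = 1
Step 2 ('neg'): stack = [-4], depth = 1
Step 3 ('push 9'): stack = [-4, 9], depth = 2
Step 4 ('push -3'): stack = [-4, 9, -3], depth = 3
Step 5 ('eq'): stack = [-4, 0], depth = 2
Step 6 ('over'): stack = [-4, 0, -4], depth = 3
Step 7 ('pop'): stack = [-4, 0], depth = 2
Step 8 ('pop'): stack = [-4], depth = 1
Step 9 ('pop'): stack = [], depth = 0
Step 10 ('mul'): needs 2 value(s) but depth is 0 — STACK UNDERFLOW

Answer: step 10: mul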